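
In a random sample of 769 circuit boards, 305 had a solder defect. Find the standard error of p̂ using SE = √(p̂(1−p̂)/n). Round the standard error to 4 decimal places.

p̂ = 305/769 = 0.39662.
p̂(1−p̂) = 0.39662·0.60338 = 0.239313.
Dividing by n and taking the root: √0.000311200 = 0.0176.

SE = 0.0176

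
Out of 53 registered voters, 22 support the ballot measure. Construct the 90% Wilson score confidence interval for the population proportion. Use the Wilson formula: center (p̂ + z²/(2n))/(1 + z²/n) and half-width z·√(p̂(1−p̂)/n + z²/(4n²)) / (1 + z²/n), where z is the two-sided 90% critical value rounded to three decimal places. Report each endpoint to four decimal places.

Here p̂ = 22/53 = 0.41509 and z = 1.645 (z² = 2.706025).
Denominator 1 + z²/n = 1 + 2.706025/53 = 1.051057.
Adjusted center: (0.41509 + z²/(2n))/1.051057 = 0.41922.
Radicand: p̂(1−p̂)/n + z²/(4n²) = 0.004580963 + 0.000240835 = 0.004821798.
Half-width = 1.645·√0.004821798/1.051057 = 0.10868.
CI: 0.41922 ± 0.10868 = (0.3105, 0.5279).

(0.3105, 0.5279)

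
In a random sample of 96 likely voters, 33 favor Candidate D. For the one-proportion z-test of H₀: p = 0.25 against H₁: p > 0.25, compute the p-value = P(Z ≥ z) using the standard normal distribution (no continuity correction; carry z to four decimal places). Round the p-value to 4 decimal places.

p-value = 0.0169

Sample proportion p̂ = 33/96 = 0.34375.
Under H₀, SE = √(p₀(1−p₀)/n) = √(0.25·0.75/96) = √0.001953125 = 0.044194.
Test statistic (full precision, shown to 4 dp): z = (33/96 − 0.25)/SE₀ ≈ 2.1213.
p-value = P(Z ≥ z) with z = 2.1213 → 0.0169.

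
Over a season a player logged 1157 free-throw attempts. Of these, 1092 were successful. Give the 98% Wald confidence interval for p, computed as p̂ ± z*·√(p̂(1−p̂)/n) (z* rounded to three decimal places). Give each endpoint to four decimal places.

Sample proportion p̂ = 1092/1157 = 0.94382.
SE = √(p̂(1−p̂)/n) = √(0.053024/1157) = 0.006770.
z* = 2.326 at the 98% level.
Margin of error: 2.326 × 0.006770 = 0.01575.
CI: 0.94382 ± 0.01575 = (0.9281, 0.9596).

(0.9281, 0.9596)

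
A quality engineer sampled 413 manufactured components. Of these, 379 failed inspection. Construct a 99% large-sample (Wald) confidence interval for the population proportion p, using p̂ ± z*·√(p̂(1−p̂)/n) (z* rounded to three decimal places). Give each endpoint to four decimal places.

With x = 379 successes in n = 413, p̂ = 0.91768.
Standard error of p̂: √(0.075547/413) = √0.000182923 = 0.013525.
For 99% confidence, z* = 2.576.
Margin = 2.576·0.013525 = 0.03484.
CI: 0.91768 ± 0.03484 = (0.8828, 0.9525).

(0.8828, 0.9525)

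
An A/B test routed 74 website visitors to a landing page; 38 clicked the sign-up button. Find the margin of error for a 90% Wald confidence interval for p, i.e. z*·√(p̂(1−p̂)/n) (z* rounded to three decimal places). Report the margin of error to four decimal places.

With x = 38 successes in n = 74, p̂ = 0.51351.
SE = √(p̂(1−p̂)/n) = √(0.249817/74) = 0.058103.
For 90% confidence, z* = 1.645.
ME = 1.645·0.058103 = 0.0956.

ME = 0.0956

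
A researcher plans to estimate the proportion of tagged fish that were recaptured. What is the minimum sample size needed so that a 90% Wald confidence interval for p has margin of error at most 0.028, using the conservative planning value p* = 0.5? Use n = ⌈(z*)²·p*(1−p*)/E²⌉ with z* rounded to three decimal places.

n = 863

z* = 1.645 at the 90% level.
p*(1−p*) = 0.2500.
(z*)²·p*(1−p*)/E² = 2.706025·0.2500/0.000784 = 862.891.
Rounding up, n = 863.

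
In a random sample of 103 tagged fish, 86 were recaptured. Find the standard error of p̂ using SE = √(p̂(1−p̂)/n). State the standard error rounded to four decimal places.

SE = 0.0366

The sample proportion is 86/103 = 0.83495.
p̂(1−p̂) = 0.137808.
SE = √(0.137808/103) = 0.0366.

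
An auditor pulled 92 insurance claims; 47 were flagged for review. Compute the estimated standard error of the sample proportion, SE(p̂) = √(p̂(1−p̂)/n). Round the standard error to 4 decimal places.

SE = 0.0521

Sample proportion p̂ = 47/92 = 0.51087.
p̂(1−p̂) = 0.249882.
SE = √(0.249882/92) = √0.002716109 = 0.0521.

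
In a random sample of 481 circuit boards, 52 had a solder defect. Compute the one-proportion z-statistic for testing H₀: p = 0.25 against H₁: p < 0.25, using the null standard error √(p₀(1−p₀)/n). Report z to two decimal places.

z = -7.19

p̂ = 52/481 = 0.10811.
SE₀ = √(0.25·0.75/481) = 0.019744.
z = (0.10811 − 0.25)/0.019744 = -0.14189/0.019744 = -7.19.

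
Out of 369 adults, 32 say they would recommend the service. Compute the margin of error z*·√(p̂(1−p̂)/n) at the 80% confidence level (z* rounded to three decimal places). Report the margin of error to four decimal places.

ME = 0.0188

With x = 32 successes in n = 369, p̂ = 0.08672.
Standard error of p̂: √(0.079200/369) = √0.000214635 = 0.014650.
The 80% critical value is z* = 1.282.
Margin of error = z*·SE = 1.282 × 0.014650 = 0.0188.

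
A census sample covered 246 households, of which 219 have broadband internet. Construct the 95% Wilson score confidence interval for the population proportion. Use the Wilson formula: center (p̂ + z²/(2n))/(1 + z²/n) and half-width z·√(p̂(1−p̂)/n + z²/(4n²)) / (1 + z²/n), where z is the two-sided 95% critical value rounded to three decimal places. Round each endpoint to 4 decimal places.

Here p̂ = 219/246 = 0.89024 and z = 1.960 (z² = 3.841600).
Denominator 1 + z²/n = 1 + 3.841600/246 = 1.015616.
Center = (0.89024 + 0.007808)/1.015616 = 0.88424.
Radicand: p̂(1−p̂)/n + z²/(4n²) = 0.000397194 + 0.000015870 = 0.000413064.
Half-width = z·√(radicand)/denom = 1.960·0.020324/1.015616 = 0.03922.
CI: 0.88424 ± 0.03922 = (0.8450, 0.9235).

(0.8450, 0.9235)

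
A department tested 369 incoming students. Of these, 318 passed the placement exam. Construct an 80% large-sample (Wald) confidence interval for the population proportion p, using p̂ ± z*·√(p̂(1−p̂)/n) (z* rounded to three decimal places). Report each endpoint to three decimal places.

With x = 318 successes in n = 369, p̂ = 0.86179.
Standard error of p̂: √(0.119109/369) = √0.000322789 = 0.017966.
z* = 1.282 at the 80% level.
Margin of error: 1.282 × 0.017966 = 0.02303.
CI: 0.86179 ± 0.02303 = (0.839, 0.885).

(0.839, 0.885)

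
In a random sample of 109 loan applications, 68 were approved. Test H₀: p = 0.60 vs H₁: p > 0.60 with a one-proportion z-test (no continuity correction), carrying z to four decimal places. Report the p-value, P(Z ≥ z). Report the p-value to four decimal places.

p-value = 0.3056

The sample proportion is 68/109 = 0.62385.
SE₀ = √(0.60·0.40/109) = 0.046924.
Test statistic (full precision, shown to 4 dp): z = (68/109 − 0.60)/SE₀ ≈ 0.5083.
From the standard normal, P(Z ≥ z) = 0.3056.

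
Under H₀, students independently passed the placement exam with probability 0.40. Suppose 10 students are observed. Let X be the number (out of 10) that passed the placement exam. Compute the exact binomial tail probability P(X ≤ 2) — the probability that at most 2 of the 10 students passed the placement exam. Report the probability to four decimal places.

X ~ Binomial(n=10, p=0.40).
P(X ≤ 2) = C(10,0)·0.40^0·0.60^10 + C(10,1)·0.40^1·0.60^9 + C(10,2)·0.40^2·0.60^8.
= 0.006047 + 0.040311 + 0.120932 = 0.1673.

P = 0.1673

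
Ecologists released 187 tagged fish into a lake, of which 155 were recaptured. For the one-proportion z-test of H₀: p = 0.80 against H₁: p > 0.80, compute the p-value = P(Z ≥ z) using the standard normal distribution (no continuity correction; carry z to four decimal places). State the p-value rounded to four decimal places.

p̂ = 155/187 = 0.82888.
Null standard error: √(0.80·0.20/187) = √0.000855615 = 0.029251.
z = (p̂ − p₀)/SE = (155/187 − 0.80)/0.029251 ≈ 0.9872.
p-value = P(Z ≥ z) with z = 0.9872 → 0.1618.

p-value = 0.1618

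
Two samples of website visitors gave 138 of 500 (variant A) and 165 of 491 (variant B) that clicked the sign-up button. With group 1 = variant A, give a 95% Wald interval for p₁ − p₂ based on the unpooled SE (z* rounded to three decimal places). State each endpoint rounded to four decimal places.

p̂₁ = 138/500 = 0.27600, p̂₂ = 165/491 = 0.33605; p̂₁ − p̂₂ = -0.06005.
Unpooled SE = √(p̂₁(1−p̂₁)/n₁ + p̂₂(1−p̂₂)/n₂) = √(0.000399648 + 0.000454420) = 0.029224.
The 95% critical value is z* = 1.960. Margin of error = 0.05728.
CI: -0.06005 ± 0.05728 = (-0.1173, -0.0028).

(-0.1173, -0.0028)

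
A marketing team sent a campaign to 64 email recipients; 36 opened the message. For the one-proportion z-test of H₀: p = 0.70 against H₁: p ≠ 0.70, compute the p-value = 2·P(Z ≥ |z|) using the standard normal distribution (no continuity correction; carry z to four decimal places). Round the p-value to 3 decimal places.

p-value = 0.016

The sample proportion is 36/64 = 0.56250.
Null standard error: √(0.70·0.30/64) = √0.003281250 = 0.057282.
z = (p̂ − p₀)/SE = (36/64 − 0.70)/0.057282 ≈ -2.4004.
From the standard normal, 2·P(Z ≥ |z|) = 0.016.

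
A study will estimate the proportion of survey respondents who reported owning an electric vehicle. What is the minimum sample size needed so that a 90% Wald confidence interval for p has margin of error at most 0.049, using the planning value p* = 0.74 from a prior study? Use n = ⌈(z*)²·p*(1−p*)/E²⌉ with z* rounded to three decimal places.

z* = 1.645 at the 90% level.
p*(1−p*) = 0.1924.
Required n before rounding: 2.706025 × 0.1924 / 0.049² = 216.843.
⌈216.843⌉ = 217.

n = 217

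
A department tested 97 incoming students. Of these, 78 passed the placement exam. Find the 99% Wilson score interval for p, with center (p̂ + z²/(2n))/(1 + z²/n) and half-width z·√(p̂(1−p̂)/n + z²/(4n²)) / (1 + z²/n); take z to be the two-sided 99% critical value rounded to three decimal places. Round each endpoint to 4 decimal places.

(0.6824, 0.8869)

Here p̂ = 78/97 = 0.80412 and z = 2.576 (z² = 6.635776).
Denominator 1 + z²/n = 1 + 6.635776/97 = 1.068410.
Adjusted center: (0.80412 + z²/(2n))/1.068410 = 0.78465.
Radicand: p̂(1−p̂)/n + z²/(4n²) = 0.001623802 + 0.000176315 = 0.001800117.
Half-width = 2.576·√0.001800117/1.068410 = 0.10230.
Interval: 0.78465 ± 0.10230 → (0.6824, 0.8869).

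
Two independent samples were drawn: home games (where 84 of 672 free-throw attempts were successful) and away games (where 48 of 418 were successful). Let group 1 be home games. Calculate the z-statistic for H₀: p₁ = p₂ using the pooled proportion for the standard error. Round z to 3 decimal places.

z = 0.500

p̂₁ = 84/672 = 0.12500, p̂₂ = 48/418 = 0.11483.
Pooling: p̂ = 132/1090 = 0.12110.
Pooled SE = √[0.1064355·0.00388044] ≈ 0.020323.
z = (p̂₁ − p̂₂)/SE = (0.12500 − 0.11483)/0.020323 = 0.01017/0.020323 = 0.500.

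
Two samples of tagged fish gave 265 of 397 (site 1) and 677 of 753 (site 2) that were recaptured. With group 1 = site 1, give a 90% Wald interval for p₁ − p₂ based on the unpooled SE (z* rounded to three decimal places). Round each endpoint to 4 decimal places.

(-0.2744, -0.1887)

p̂₁ = 0.66751, p̂₂ = 0.89907, so the observed difference is -0.23156.
SE = √(0.000559047 + 0.000120508) = √0.000679555 = 0.026068.
The 90% critical value is z* = 1.645. Margin = 1.645·0.026068 = 0.04288.
Interval: -0.23156 ± 0.04288 → (-0.2744, -0.1887).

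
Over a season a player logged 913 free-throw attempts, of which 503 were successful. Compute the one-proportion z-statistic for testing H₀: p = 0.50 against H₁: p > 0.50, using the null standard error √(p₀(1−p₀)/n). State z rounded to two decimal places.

z = 3.08

The sample proportion is 503/913 = 0.55093.
SE₀ = √(0.50·0.50/913) = 0.016548.
Test statistic: z = 0.05093/0.016548 = 3.08.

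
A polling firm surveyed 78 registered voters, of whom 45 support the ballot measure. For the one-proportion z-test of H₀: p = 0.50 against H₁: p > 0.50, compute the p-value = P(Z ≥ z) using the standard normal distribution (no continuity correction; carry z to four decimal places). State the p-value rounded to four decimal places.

Sample proportion p̂ = 45/78 = 0.57692.
Null standard error: √(0.50·0.50/78) = √0.003205128 = 0.056614.
z = (p̂ − p₀)/SE = (45/78 − 0.50)/0.056614 ≈ 1.3587.
p-value = P(Z ≥ z) with z = 1.3587 → 0.0871.

p-value = 0.0871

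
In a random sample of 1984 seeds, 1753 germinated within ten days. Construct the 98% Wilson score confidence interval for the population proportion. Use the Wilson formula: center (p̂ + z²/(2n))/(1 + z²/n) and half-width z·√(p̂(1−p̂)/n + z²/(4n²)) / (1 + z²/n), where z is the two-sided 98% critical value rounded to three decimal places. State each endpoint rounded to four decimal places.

(0.8658, 0.8993)

Here p̂ = 1753/1984 = 0.88357 and z = 2.326 (z² = 5.410276).
1 + z²/n = 1.002727.
Center = (0.88357 + 0.001363)/1.002727 = 0.88253.
Radicand: p̂(1−p̂)/n + z²/(4n²) = 0.000051852 + 0.000000344 = 0.000052196.
Half-width = z·√(radicand)/denom = 2.326·0.007225/1.002727 = 0.01676.
Interval: 0.88253 ± 0.01676 → (0.8658, 0.8993).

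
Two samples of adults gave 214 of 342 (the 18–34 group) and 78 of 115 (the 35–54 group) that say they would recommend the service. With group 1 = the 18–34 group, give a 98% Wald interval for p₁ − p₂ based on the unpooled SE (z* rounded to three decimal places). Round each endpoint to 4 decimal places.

(-0.1707, 0.0657)

p̂₁ = 0.62573, p̂₂ = 0.67826, so the observed difference is -0.05253.
Unpooled SE = √(p̂₁(1−p̂₁)/n₁ + p̂₂(1−p̂₂)/n₂) = √(0.000684771 + 0.001897592) = 0.050817.
For 98% confidence, z* = 2.326. Margin of error = 0.11820.
CI: -0.05253 ± 0.11820 = (-0.1707, 0.0657).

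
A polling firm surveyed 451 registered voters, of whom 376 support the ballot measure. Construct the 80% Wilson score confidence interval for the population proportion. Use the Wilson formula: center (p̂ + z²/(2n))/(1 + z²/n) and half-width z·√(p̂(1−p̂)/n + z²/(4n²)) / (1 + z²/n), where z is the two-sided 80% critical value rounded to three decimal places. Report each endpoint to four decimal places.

(0.8100, 0.8550)

p̂ = 376/451 = 0.83370; z = 1.282, so z² = 1.643524.
1 + z²/n = 1.003644.
Adjusted center: (0.83370 + z²/(2n))/1.003644 = 0.83249.
Radicand: p̂(1−p̂)/n + z²/(4n²) = 0.000307411 + 0.000002020 = 0.000309431.
Half-width = z·√(radicand)/denom = 1.282·0.017591/1.003644 = 0.02247.
So the interval runs from 0.8100 to 0.8550.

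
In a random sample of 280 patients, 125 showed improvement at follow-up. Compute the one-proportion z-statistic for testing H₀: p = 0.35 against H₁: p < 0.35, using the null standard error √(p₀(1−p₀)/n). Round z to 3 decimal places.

z = 3.383

The sample proportion is 125/280 = 0.44643.
Null standard error: √(0.35·0.65/280) = √0.000812500 = 0.028504.
Test statistic: z = 0.09643/0.028504 = 3.383.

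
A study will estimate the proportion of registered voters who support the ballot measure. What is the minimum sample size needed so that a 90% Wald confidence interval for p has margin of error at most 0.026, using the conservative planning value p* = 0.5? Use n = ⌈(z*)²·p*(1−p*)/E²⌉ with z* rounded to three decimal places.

z* = 1.645 at the 90% level.
p*(1−p*) = 0.50·0.50 = 0.2500.
Required n before rounding: 2.706025 × 0.2500 / 0.026² = 1000.749.
⌈1000.749⌉ = 1001.

n = 1001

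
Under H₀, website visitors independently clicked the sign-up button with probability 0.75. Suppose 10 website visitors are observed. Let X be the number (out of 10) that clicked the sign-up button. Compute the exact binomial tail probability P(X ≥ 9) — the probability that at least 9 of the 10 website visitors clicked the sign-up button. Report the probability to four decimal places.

P = 0.2440

X ~ Binomial(n=10, p=0.75).
P(X ≥ 9) = C(10,9)·0.75^9·0.25^1 + C(10,10)·0.75^10·0.25^0.
= 0.187712 + 0.056314 = 0.2440.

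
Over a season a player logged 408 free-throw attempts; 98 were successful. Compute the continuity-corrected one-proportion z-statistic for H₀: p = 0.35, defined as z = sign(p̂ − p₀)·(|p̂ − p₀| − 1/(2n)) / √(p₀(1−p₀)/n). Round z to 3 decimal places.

p̂ = 98/408 = 0.24020. p̂ − p₀ = -0.109804.
Continuity correction 1/(2n) = 1/816 = 0.001225.
Corrected numerator: |-0.109804| − 0.001225 = 0.108579.
Under H₀, SE = √(p₀(1−p₀)/n) = √(0.35·0.65/408) = √0.000557598 = 0.023614.
z = (−)0.108579/0.023614 = -4.598.

z = -4.598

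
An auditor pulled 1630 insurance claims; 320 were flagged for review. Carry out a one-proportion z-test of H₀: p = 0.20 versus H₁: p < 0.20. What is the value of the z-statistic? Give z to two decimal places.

z = -0.37

Sample proportion p̂ = 320/1630 = 0.19632.
Null standard error: √(0.20·0.80/1630) = √0.000098160 = 0.009908.
z = (0.19632 − 0.20)/0.009908 = -0.00368/0.009908 = -0.37.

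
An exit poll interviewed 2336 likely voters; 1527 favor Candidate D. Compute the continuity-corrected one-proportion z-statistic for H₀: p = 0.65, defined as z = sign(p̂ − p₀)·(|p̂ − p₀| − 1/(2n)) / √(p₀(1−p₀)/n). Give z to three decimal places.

z = 0.351

Sample proportion p̂ = 1527/2336 = 0.65368. p̂ − p₀ = 0.003682.
Continuity correction 1/(2n) = 1/4672 = 0.000214.
Corrected numerator: |0.003682| − 0.000214 = 0.003468.
Null standard error: √(0.65·0.35/2336) = √0.000097389 = 0.009869.
z = (+)0.003468/0.009869 = 0.351.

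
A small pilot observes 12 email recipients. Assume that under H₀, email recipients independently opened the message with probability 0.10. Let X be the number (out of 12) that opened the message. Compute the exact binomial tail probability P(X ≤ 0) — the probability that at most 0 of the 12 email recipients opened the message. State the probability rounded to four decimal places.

P = 0.2824

X is binomial with n = 12 and p = 0.10.
P(X ≤ 0) = C(12,0)·0.10^0·0.90^12.
= 0.282430 = 0.2824.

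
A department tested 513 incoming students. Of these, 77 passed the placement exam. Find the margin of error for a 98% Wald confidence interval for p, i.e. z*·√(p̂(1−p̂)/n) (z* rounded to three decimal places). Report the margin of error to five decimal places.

Sample proportion p̂ = 77/513 = 0.15010.
Standard error of p̂: √(0.127568/513) = √0.000248671 = 0.015769.
z* = 2.326 at the 98% level.
So ME = 0.03668.

ME = 0.03668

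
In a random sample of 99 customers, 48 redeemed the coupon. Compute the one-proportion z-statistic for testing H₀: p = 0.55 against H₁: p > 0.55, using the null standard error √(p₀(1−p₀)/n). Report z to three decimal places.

z = -1.303

The sample proportion is 48/99 = 0.48485.
SE₀ = √(0.55·0.45/99) = 0.050000.
Test statistic: z = -0.06515/0.050000 = -1.303.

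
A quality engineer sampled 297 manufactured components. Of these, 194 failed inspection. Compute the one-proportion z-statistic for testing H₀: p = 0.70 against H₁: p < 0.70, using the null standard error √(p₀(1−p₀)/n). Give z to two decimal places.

z = -1.76

Sample proportion p̂ = 194/297 = 0.65320.
Null standard error: √(0.70·0.30/297) = √0.000707071 = 0.026591.
Test statistic: z = -0.04680/0.026591 = -1.76.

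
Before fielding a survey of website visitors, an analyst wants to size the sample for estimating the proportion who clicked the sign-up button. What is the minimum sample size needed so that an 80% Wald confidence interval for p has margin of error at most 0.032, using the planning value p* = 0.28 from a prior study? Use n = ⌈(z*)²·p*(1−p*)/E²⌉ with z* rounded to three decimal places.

n = 324

For 80% confidence, z* = 1.282.
p*(1−p*) = 0.2016.
(z*)²·p*(1−p*)/E² = 1.643524·0.2016/0.001024 = 323.569.
Rounding up, n = 324.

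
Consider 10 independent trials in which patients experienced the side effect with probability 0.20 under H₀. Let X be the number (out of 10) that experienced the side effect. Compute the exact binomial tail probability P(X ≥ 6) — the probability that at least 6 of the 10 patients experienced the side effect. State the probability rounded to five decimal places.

P = 0.00637

X is binomial with n = 10 and p = 0.20.
P(X ≥ 6) = Σ_{j=6}^{10} C(10,j)·0.20^j·0.80^{10−j}.
= 0.005505 + 0.000786 + 0.000074 + 0.000004 + 0.000000 = 0.00637.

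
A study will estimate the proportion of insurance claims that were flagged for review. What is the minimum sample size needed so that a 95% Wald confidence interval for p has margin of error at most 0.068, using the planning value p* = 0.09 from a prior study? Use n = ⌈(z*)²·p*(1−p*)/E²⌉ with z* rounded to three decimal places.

n = 69

z* = 1.960 at the 95% level.
p*(1−p*) = 0.09·0.91 = 0.0819.
Required n before rounding: 3.841600 × 0.0819 / 0.068² = 68.042.
Rounding up, n = 69.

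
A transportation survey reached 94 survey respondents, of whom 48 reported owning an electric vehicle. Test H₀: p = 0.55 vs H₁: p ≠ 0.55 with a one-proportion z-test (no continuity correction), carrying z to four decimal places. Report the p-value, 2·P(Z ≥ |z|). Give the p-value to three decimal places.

The sample proportion is 48/94 = 0.51064.
Under H₀, SE = √(p₀(1−p₀)/n) = √(0.55·0.45/94) = √0.002632979 = 0.051313.
Test statistic (full precision, shown to 4 dp): z = (48/94 − 0.55)/SE₀ ≈ -0.7671.
From the standard normal, 2·P(Z ≥ |z|) = 0.443.

p-value = 0.443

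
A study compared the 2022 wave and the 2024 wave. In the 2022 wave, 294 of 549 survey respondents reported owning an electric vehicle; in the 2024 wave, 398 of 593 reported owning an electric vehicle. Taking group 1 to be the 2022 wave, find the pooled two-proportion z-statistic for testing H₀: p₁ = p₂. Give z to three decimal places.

z = -4.687

p̂₁ = 294/549 = 0.53552, p̂₂ = 398/593 = 0.67116.
Pooling: p̂ = 692/1142 = 0.60595.
SE = √[p̂(1−p̂)(1/n₁+1/n₂)] = √[0.60595·0.39405·(1/549+1/593)] ≈ 0.028941.
z = -0.13564/0.028941 = -4.687.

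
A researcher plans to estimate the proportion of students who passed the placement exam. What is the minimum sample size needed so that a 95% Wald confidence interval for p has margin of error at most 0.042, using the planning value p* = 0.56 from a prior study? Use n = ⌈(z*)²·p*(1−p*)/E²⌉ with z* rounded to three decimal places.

z* = 1.960 at the 95% level.
p*(1−p*) = 0.2464.
Required n before rounding: 3.841600 × 0.2464 / 0.042² = 536.604.
Rounding up, n = 537.

n = 537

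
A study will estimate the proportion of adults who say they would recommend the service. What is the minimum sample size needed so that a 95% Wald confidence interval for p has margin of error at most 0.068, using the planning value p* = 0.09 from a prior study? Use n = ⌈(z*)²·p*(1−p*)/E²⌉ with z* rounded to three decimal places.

n = 69

The 95% critical value is z* = 1.960.
p*(1−p*) = 0.0819.
Required n before rounding: 3.841600 × 0.0819 / 0.068² = 68.042.
⌈68.042⌉ = 69.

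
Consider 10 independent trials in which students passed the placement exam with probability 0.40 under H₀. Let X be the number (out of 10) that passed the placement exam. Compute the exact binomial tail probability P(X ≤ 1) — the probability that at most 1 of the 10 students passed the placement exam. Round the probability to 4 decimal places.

P = 0.0464

X is binomial with n = 10 and p = 0.40.
P(X ≤ 1) = C(10,0)·0.40^0·0.60^10 + C(10,1)·0.40^1·0.60^9.
= 0.006047 + 0.040311 = 0.0464.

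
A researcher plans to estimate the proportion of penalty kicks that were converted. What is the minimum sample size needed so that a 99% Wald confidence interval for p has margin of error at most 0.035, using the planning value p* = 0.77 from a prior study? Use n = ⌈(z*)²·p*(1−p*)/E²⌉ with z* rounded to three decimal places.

n = 960

z* = 2.576 at the 99% level.
p*(1−p*) = 0.77·0.23 = 0.1771.
Required n before rounding: 6.635776 × 0.1771 / 0.035² = 959.344.
⌈959.344⌉ = 960.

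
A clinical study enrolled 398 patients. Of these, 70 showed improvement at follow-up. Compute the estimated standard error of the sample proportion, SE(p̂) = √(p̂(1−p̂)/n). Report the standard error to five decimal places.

The sample proportion is 70/398 = 0.17588.
p̂(1−p̂) = 0.144946.
Dividing by n and taking the root: √0.000364186 = 0.01908.

SE = 0.01908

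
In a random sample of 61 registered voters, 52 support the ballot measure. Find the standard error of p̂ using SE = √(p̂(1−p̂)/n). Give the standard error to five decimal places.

SE = 0.04541

p̂ = 52/61 = 0.85246.
p̂(1−p̂) = 0.125772.
Dividing by n and taking the root: √0.002061836 = 0.04541.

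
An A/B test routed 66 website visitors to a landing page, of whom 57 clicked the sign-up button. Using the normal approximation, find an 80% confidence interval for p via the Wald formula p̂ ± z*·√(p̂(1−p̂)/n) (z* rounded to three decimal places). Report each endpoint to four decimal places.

(0.8095, 0.9178)

p̂ = 57/66 = 0.86364.
SE = √(p̂(1−p̂)/n) = √(0.117769/66) = 0.042242.
z* = 1.282 at the 80% level.
Margin = 1.282·0.042242 = 0.05415.
So the interval runs from 0.8095 to 0.9178.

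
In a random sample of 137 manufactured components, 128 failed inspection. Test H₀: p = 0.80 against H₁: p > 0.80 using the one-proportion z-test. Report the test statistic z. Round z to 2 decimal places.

z = 3.93

p̂ = 128/137 = 0.93431.
Null standard error: √(0.80·0.20/137) = √0.001167883 = 0.034174.
Test statistic: z = 0.13431/0.034174 = 3.93.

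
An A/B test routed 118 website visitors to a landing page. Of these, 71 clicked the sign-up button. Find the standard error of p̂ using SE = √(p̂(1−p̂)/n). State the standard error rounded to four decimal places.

SE = 0.0451

p̂ = 71/118 = 0.60169.
p̂(1−p̂) = 0.60169·0.39831 = 0.239659.
SE = √(0.239659/118) = 0.0451.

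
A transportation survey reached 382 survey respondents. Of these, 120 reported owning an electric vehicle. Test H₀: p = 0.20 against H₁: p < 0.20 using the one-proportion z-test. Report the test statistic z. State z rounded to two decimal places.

With x = 120 successes in n = 382, p̂ = 0.31414.
Under H₀, SE = √(p₀(1−p₀)/n) = √(0.20·0.80/382) = √0.000418848 = 0.020466.
z = (0.31414 − 0.20)/0.020466 = 0.11414/0.020466 = 5.58.

z = 5.58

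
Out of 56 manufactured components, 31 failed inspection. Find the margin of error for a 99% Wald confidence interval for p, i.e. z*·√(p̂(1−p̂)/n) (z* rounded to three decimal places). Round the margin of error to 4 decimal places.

ME = 0.1711

p̂ = 31/56 = 0.55357.
SE(p̂) = √(0.55357·0.44643/56) = 0.066431.
For 99% confidence, z* = 2.576.
Margin of error = z*·SE = 2.576 × 0.066431 = 0.1711.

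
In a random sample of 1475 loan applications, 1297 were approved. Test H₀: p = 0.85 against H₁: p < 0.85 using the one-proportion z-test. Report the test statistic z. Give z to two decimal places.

Sample proportion p̂ = 1297/1475 = 0.87932.
Null standard error: √(0.85·0.15/1475) = √0.000086441 = 0.009297.
z = (p̂ − p₀)/SE = (0.87932 − 0.85)/0.009297 = 3.15.

z = 3.15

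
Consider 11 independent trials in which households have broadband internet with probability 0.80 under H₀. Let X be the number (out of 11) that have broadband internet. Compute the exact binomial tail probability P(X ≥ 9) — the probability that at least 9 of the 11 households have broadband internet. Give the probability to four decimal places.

P = 0.6174

X ~ Binomial(n=11, p=0.80).
P(X ≥ 9) = C(11,9)·0.80^9·0.20^2 + C(11,10)·0.80^10·0.20^1 + C(11,11)·0.80^11·0.20^0.
= 0.295279 + 0.236223 + 0.085899 = 0.6174.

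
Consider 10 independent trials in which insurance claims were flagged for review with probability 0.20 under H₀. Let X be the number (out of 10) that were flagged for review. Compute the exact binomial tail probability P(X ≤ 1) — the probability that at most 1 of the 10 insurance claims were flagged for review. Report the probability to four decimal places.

X is binomial with n = 10 and p = 0.20.
P(X ≤ 1) = C(10,0)·0.20^0·0.80^10 + C(10,1)·0.20^1·0.80^9.
= 0.107374 + 0.268435 = 0.3758.

P = 0.3758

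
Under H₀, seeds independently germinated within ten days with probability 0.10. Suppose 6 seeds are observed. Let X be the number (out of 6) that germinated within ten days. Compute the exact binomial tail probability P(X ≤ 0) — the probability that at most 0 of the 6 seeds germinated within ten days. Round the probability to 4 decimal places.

P = 0.5314

X ~ Binomial(n=6, p=0.10).
P(X ≤ 0) = C(6,0)·0.10^0·0.90^6.
= 0.531441 = 0.5314.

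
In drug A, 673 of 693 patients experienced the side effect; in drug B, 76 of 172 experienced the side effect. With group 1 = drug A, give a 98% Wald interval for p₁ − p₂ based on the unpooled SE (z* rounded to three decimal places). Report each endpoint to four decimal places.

(0.4400, 0.6186)

p̂₁ = 0.97114, p̂₂ = 0.44186, so the observed difference is 0.52928.
SE = √(0.000040443 + 0.001433836) = √0.001474279 = 0.038396.
z* = 2.326 at the 98% level. Margin = 2.326·0.038396 = 0.08931.
CI: 0.52928 ± 0.08931 = (0.4400, 0.6186).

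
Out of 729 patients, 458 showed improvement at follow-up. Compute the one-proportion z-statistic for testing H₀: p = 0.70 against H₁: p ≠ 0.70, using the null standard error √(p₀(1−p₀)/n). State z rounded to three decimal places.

z = -4.227

With x = 458 successes in n = 729, p̂ = 0.62826.
Under H₀, SE = √(p₀(1−p₀)/n) = √(0.70·0.30/729) = √0.000288066 = 0.016973.
Test statistic: z = -0.07174/0.016973 = -4.227.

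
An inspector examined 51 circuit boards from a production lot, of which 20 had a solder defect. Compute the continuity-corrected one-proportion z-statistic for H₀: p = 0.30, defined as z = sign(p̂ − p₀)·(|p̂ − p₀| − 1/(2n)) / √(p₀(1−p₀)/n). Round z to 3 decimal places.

z = 1.283

Sample proportion p̂ = 20/51 = 0.39216. p̂ − p₀ = 0.092157.
1/(2n) = 0.009804.
Corrected numerator: |0.092157| − 0.009804 = 0.082353.
Null standard error: √(0.30·0.70/51) = √0.004117647 = 0.064169.
z = +0.082353/0.064169 = 1.283.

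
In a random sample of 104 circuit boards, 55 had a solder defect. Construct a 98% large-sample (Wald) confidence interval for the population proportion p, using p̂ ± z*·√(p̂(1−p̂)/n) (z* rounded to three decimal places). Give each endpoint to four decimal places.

The sample proportion is 55/104 = 0.52885.
SE(p̂) = √(0.52885·0.47115/104) = 0.048947.
The 98% critical value is z* = 2.326.
Margin of error: 2.326 × 0.048947 = 0.11385.
Interval: 0.52885 ± 0.11385 → (0.4150, 0.6427).

(0.4150, 0.6427)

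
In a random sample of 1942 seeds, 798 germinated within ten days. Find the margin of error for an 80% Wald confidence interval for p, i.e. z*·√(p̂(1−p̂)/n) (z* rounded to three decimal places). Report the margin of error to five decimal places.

p̂ = 798/1942 = 0.41092.
SE(p̂) = √(0.41092·0.58908/1942) = 0.011165.
z* = 1.282 at the 80% level.
Margin of error = z*·SE = 1.282 × 0.011165 = 0.01431.

ME = 0.01431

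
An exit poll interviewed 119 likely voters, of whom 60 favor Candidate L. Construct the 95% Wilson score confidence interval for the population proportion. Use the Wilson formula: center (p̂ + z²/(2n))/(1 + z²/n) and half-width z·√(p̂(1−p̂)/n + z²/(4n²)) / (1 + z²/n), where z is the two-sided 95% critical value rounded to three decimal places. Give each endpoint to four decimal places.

(0.4157, 0.5925)

p̂ = 60/119 = 0.50420; z = 1.960, so z² = 3.841600.
1 + z²/n = 1.032282.
Adjusted center: (0.50420 + z²/(2n))/1.032282 = 0.50407.
Radicand: p̂(1−p̂)/n + z²/(4n²) = 0.002100692 + 0.000067820 = 0.002168512.
Half-width = z·√(radicand)/denom = 1.960·0.046567/1.032282 = 0.08842.
So the interval runs from 0.4157 to 0.5925.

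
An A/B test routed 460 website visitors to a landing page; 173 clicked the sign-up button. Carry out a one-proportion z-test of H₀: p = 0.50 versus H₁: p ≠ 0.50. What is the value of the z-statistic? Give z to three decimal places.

z = -5.315

Sample proportion p̂ = 173/460 = 0.37609.
Null standard error: √(0.50·0.50/460) = √0.000543478 = 0.023313.
z = (p̂ − p₀)/SE = (0.37609 − 0.50)/0.023313 = -5.315.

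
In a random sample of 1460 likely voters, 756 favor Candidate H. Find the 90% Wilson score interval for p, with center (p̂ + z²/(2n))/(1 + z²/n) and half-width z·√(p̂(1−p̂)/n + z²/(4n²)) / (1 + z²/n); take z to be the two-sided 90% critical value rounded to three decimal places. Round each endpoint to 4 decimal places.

Here p̂ = 756/1460 = 0.51781 and z = 1.645 (z² = 2.706025).
1 + z²/n = 1.001853.
Center = (0.51781 + 0.000927)/1.001853 = 0.51778.
Radicand: p̂(1−p̂)/n + z²/(4n²) = 0.000171016 + 0.000000317 = 0.000171333.
Half-width = 1.645·√0.000171333/1.001853 = 0.02149.
CI: 0.51778 ± 0.02149 = (0.4963, 0.5393).

(0.4963, 0.5393)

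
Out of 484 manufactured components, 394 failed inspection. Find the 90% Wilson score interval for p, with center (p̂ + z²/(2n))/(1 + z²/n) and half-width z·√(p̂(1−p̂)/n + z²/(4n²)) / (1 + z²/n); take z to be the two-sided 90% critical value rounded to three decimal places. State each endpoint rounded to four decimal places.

p̂ = 394/484 = 0.81405; z = 1.645, so z² = 2.706025.
Denominator 1 + z²/n = 1 + 2.706025/484 = 1.005591.
Center = (0.81405 + 0.002795)/1.005591 = 0.81230.
Radicand: p̂(1−p̂)/n + z²/(4n²) = 0.000312754 + 0.000002888 = 0.000315642.
Half-width = z·√(radicand)/denom = 1.645·0.017766/1.005591 = 0.02906.
Interval: 0.81230 ± 0.02906 → (0.7832, 0.8414).

(0.7832, 0.8414)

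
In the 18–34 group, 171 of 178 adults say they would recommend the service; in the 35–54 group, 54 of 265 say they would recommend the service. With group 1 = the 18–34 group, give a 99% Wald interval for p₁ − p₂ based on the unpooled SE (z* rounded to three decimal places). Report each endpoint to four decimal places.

p̂₁ = 0.96067, p̂₂ = 0.20377, so the observed difference is 0.75690.
SE = √(0.000212243 + 0.000612264) = √0.000824507 = 0.028714.
The 99% critical value is z* = 2.576. Margin of error = 0.07397.
So the interval runs from 0.6829 to 0.8309.

(0.6829, 0.8309)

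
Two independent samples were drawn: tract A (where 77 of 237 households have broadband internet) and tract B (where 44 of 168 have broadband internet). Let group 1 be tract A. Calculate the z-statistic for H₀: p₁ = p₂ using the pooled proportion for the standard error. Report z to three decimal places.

z = 1.365

Sample proportions: p̂₁ = 77/237 = 0.32489 and p̂₂ = 44/168 = 0.26190.
Pooled p̂ = (77+44)/(237+168) = 121/405 = 0.29877.
Pooled SE = √[0.2095046·0.01017179] ≈ 0.046163.
z = 0.06299/0.046163 = 1.365.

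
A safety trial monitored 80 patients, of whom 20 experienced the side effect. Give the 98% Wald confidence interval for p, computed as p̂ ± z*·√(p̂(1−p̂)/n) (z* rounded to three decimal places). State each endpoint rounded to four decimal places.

(0.1374, 0.3626)

Sample proportion p̂ = 20/80 = 0.25000.
Standard error of p̂: √(0.187500/80) = √0.002343750 = 0.048412.
For 98% confidence, z* = 2.326.
Margin = 2.326·0.048412 = 0.11261.
CI: 0.25000 ± 0.11261 = (0.1374, 0.3626).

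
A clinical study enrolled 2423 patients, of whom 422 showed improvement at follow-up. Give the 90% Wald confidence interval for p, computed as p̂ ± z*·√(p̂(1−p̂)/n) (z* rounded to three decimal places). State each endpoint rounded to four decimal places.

(0.1615, 0.1868)

With x = 422 successes in n = 2423, p̂ = 0.17416.
SE(p̂) = √(0.17416·0.82584/2423) = 0.007705.
The 90% critical value is z* = 1.645.
Margin of error: 1.645 × 0.007705 = 0.01267.
So the interval runs from 0.1615 to 0.1868.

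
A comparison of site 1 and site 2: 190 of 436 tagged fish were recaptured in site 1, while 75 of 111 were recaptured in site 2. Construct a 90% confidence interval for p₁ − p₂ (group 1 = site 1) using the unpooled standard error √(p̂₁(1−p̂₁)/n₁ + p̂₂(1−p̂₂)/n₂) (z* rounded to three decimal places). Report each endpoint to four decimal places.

p̂₁ = 0.43578, p̂₂ = 0.67568, so the observed difference is -0.23990.
Unpooled SE = √(p̂₁(1−p̂₁)/n₁ + p̂₂(1−p̂₂)/n₂) = √(0.000563935 + 0.001974217) = 0.050380.
z* = 1.645 at the 90% level. Margin = 1.645·0.050380 = 0.08288.
So the interval runs from -0.3228 to -0.1570.

(-0.3228, -0.1570)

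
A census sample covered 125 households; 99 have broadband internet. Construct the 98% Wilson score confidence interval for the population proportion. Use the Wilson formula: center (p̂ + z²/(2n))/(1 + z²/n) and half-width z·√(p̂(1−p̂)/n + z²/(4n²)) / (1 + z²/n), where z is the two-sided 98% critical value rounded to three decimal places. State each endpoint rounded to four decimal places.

(0.6963, 0.8634)

Here p̂ = 99/125 = 0.79200 and z = 2.326 (z² = 5.410276).
1 + z²/n = 1.043282.
Adjusted center: (0.79200 + z²/(2n))/1.043282 = 0.77989.
Radicand: p̂(1−p̂)/n + z²/(4n²) = 0.001317888 + 0.000086564 = 0.001404452.
Half-width = z·√(radicand)/denom = 2.326·0.037476/1.043282 = 0.08355.
So the interval runs from 0.6963 to 0.8634.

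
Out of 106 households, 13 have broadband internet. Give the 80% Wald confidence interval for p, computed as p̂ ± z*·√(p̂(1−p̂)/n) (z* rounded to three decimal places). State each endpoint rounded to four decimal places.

The sample proportion is 13/106 = 0.12264.
SE = √(p̂(1−p̂)/n) = √(0.107601/106) = 0.031861.
The 80% critical value is z* = 1.282.
Margin = 1.282·0.031861 = 0.04085.
CI: 0.12264 ± 0.04085 = (0.0818, 0.1635).

(0.0818, 0.1635)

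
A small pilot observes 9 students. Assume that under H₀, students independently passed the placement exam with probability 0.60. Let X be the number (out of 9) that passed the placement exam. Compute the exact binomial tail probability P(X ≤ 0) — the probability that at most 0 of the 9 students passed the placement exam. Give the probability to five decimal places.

X is binomial with n = 9 and p = 0.60.
P(X ≤ 0) = C(9,0)·0.60^0·0.40^9.
= 0.000262 = 0.00026.

P = 0.00026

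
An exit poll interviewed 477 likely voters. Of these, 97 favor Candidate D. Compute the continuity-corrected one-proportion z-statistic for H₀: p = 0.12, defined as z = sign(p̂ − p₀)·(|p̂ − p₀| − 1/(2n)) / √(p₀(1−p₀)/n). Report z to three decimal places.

z = 5.532

p̂ = 97/477 = 0.20335. p̂ − p₀ = 0.083354.
1/(2n) = 0.001048.
Corrected numerator: |0.083354| − 0.001048 = 0.082306.
Null standard error: √(0.12·0.88/477) = √0.000221384 = 0.014879.
z = +0.082306/0.014879 = 5.532.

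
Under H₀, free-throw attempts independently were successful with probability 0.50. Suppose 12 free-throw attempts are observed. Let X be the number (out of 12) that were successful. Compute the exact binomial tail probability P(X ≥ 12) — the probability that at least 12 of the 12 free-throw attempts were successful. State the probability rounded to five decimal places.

P = 0.00024

X is binomial with n = 12 and p = 0.50.
P(X ≥ 12) = C(12,12)·0.50^12·0.50^0.
= 0.000244 = 0.00024.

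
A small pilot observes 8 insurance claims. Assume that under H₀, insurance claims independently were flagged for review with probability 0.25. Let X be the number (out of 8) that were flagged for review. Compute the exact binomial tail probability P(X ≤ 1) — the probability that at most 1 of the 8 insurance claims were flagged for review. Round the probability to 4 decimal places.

X ~ Binomial(n=8, p=0.25).
P(X ≤ 1) = C(8,0)·0.25^0·0.75^8 + C(8,1)·0.25^1·0.75^7.
= 0.100113 + 0.266968 = 0.3671.

P = 0.3671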